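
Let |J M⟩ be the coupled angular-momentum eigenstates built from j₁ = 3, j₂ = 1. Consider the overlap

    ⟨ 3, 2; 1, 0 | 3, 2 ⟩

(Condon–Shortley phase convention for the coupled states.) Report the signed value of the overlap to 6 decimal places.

triangle: 1!×5!×1!/8! = 120/40320
(j±m)!: 5!×1!×1!×1!×5!×1! = 14400
prefactor² = (2J+1)×Δ×N² = 300
  k=0: +1/(0!×1!×1!×1!×4!×0!) = 1/24
  k=1: −1/(1!×0!×0!×0!×5!×1!) = -1/120
Σ = 1/30  ⇒  CG² = 300×(1/30)² = 1/3
CG = +√(1/3) = +0.577350

+√(1/3) ≈ +0.577350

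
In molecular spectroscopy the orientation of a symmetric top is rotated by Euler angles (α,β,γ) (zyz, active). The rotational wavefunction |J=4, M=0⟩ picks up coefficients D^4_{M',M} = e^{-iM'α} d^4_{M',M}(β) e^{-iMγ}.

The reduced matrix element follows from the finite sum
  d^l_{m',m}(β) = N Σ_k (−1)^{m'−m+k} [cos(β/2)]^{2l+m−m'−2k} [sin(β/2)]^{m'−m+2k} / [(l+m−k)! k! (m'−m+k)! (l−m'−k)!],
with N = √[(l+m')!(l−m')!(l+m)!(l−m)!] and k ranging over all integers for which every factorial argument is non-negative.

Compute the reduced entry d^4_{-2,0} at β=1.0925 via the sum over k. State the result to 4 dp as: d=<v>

d=0.1505

d^4_{-2,0}(β=1.0925) via the finite sum:
Half-angle: c=0.854479, s=0.519487. N=√(2·720·24·24)=910.735966
k∈{2,3,4} keeps every argument non-negative
  k=2: (−1)^0·910.7360/(96)·0.8545^6·0.5195^2 = +0.996500
  k=3: (−1)^1·910.7360/(36)·0.8545^4·0.5195^4 = -0.982182
  k=4: (−1)^2·910.7360/(96)·0.8545^2·0.5195^6 = +0.136135
d^4_{-2,0}(1.0925) = +0.996500 -0.982182 +0.136135 = +0.150452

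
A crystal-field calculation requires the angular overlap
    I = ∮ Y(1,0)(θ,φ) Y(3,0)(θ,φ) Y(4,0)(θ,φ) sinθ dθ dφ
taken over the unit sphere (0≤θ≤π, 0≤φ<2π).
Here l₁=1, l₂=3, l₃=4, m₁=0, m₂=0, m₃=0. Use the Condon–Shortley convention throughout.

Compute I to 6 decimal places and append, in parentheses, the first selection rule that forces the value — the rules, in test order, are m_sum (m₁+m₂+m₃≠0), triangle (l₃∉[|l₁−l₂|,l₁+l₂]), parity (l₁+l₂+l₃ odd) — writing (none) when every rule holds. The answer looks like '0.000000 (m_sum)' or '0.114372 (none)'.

Checks pass: Σm=0; 8 even; l₃=4∈[2,4].
(2·1+1)(2·3+1)(2·4+1) = 189
Δ: 0! 2! 6! / 9! → 1/252
sum: t=0:+1/36 = 1/36
3j²(1 3 4; 0 0 0) = Δ·Π!·Σ² = 4/63  (sign +1)
(m-triple is (0,0,0) — same symbol as above.)
combine: 4πI² = 189·4/63·4/63 = 16/21
take √, sign +1: I = 0.24623252
No selection rule forces the value: the integral is nonzero (none).

0.246233 (none)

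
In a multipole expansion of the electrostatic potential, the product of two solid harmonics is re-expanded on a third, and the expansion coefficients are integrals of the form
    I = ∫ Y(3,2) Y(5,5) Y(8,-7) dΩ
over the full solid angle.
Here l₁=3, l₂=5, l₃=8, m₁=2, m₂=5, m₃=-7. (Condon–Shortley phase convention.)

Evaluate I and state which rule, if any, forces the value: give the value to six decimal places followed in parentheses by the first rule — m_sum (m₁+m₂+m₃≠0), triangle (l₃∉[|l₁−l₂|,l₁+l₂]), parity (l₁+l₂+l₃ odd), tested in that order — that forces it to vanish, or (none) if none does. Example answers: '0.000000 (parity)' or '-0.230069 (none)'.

-0.230069 (none)

Checks pass: Σm=0; 16 even; l₃=8∈[2,8].
(2·3+1)(2·5+1)(2·8+1) = 1309
Δ: 0! 6! 10! / 17! → 1/136136
sum: t=0:+1/518400 = 1/518400
3j²(3 5 8; 0 0 0) = Δ·Π!·Σ² = 56/2431  (sign +1)
sum: t=0:+1/435456000 = 1/435456000
3j²(3 5 8; 2 5 -7) = Δ·Π!·Σ² = 3/136  (sign -1)
combine: 4πI² = 1309·56/2431·3/136 = 147/221
take √, sign -1: I = -0.23006873
No selection rule forces the value: the integral is nonzero (none).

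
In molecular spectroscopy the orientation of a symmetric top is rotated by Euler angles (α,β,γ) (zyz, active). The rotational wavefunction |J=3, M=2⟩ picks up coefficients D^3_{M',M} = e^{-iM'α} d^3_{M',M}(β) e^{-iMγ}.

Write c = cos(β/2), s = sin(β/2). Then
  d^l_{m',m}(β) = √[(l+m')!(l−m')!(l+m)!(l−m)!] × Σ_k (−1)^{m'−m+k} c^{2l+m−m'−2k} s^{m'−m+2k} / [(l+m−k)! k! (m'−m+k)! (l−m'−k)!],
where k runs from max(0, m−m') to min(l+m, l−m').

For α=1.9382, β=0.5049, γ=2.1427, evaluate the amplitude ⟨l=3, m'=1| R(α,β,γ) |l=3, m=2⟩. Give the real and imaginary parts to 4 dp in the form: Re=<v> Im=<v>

First d^3_{1,2}(β=0.5049), then the phase factors e^{-i(1)α} and e^{-i(2)γ}:
Half-angle: c=0.968303, s=0.249777. N=√(24·2·120·1)=75.894664
Admissible k: 1..2 (factorial args all ≥0)
  k=1: (−1)^0·75.8947/(24)·0.9683^5·0.2498^1 = +0.672372
  k=2: (−1)^1·75.8947/(12)·0.9683^3·0.2498^3 = -0.089479
d^3_{1,2}(0.5049) = +0.672372 -0.089479 = +0.582893
Phases: e^{-i·(1)·1.9382}=-0.359194-0.933263i, e^{-i·(2)·2.1427}=-0.414132+0.910217i ⇒ D=+0.581859+0.034711i

Re=0.5819 Im=0.0347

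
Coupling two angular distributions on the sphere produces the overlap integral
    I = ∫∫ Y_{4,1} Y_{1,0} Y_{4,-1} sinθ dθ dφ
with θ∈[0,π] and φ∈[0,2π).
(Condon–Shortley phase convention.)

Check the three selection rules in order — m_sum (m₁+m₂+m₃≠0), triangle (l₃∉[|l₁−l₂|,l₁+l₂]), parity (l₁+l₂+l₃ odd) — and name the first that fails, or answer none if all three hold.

parity

Σmᵢ = 0  ✓
l₃∈[|l₁−l₂|,l₁+l₂]=[3,5], have l₃=4  ✓
Σlᵢ = 9 ⇒ odd  ✗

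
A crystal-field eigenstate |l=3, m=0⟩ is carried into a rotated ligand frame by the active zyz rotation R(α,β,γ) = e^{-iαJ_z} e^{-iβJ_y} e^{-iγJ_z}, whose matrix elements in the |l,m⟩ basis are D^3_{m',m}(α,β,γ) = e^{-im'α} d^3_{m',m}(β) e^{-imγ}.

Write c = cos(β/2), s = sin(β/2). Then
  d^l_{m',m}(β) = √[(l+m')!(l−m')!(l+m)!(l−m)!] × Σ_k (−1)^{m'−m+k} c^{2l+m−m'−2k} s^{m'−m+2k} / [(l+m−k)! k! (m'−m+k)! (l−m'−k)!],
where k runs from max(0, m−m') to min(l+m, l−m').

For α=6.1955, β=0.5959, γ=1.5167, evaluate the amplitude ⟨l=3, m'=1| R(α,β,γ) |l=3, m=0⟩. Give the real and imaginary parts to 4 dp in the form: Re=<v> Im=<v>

Re=-0.5871 Im=-0.0516

Split into d^3_{1,0}(β=0.5959) × two z-phases.
c=cos(0.595900/2)=0.955940, s=sin(0.595900/2)=0.293561; N=√[24·2·6·6]=41.569219
Admissible k: 0..2 (factorial args all ≥0)
  k=0: (−1)^1·41.5692/(12)·0.9559^5·0.2936^1 = -0.811789
  k=1: (−1)^2·41.5692/(4)·0.9559^3·0.2936^3 = +0.229668
  k=2: (−1)^3·41.5692/(12)·0.9559^1·0.2936^5 = -0.007220
d^3_{1,0}(0.5959) = -0.811789 +0.229668 -0.007220 = -0.589341
D = (+0.996158+0.087573i)·(-0.589341)·(+1.000000+0.000000i) = -0.587077-0.051610i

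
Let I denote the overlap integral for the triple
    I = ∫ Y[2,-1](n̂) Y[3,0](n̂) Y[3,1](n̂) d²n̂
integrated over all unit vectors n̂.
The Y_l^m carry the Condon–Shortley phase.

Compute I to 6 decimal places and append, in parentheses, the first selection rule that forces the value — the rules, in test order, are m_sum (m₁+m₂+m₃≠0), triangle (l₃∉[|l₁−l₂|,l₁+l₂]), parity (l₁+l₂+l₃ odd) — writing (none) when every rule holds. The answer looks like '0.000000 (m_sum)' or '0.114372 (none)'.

Rules hold: Σm=0, L=8 even, 1≤3≤5.
N = 5·7·7 = 245
Δ = 2!·2!·4!/9! = 1/3780
Racah Σ t=0..2: t=0:+1/24 t=1:−1/4 t=2:+1/24 = -1/6
⇒ 3j(2 3 3; 0 0 0)² = 4/105, sgn +1
Racah Σ t=1..2: t=1:−1/8 t=2:+1/12 = -1/24
⇒ 3j(2 3 3; -1 0 1)² = 1/210, sgn -1
4πI² = N·(3j₀)²·(3jₘ)² = 2/45
I = -1·√(0.0444444/4π) = -0.05947080
No selection rule forces the value: the integral is nonzero (none).

-0.059471 (none)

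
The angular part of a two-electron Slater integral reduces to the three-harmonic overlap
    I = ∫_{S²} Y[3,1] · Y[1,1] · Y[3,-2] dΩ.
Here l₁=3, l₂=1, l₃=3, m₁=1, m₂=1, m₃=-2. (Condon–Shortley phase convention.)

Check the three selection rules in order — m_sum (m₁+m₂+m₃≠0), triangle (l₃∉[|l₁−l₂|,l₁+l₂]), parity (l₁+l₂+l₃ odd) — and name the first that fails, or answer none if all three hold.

m₁+m₂+m₃ = 1 + 1 − 2 = 0  ✓
triangle: |3−1|=2 ≤ l₃=3 ≤ 3+1=4  ✓
parity: l₁+l₂+l₃ = 7 is odd  ✗

parity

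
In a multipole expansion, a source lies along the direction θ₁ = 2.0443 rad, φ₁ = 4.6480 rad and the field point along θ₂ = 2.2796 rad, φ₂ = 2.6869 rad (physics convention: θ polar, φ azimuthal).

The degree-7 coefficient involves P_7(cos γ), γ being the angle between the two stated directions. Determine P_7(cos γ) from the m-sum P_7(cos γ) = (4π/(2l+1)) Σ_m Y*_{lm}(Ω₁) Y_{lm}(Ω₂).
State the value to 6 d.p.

Addition theorem: P_7(cos γ) = (4π/15) Σ_m Y*_{lm}(Ω₁) Y_{lm}(Ω₂), m = −7…7:
  m=-7: Y*=(0.096329, 0.199049)  Y=(0.072593, 0.002997)  product (0.006396, 0.014738)
  m=-6: Y*=(0.392699, -0.159741)  Y=(0.213457, -0.093648)  product (0.068865, -0.070873)
  m=-5: Y*=(-0.110409, -0.331014)  Y=(0.269524, -0.318264)  product (-0.135108, -0.054077)
  m=-4: Y*=(0.060244, -0.015869)  Y=(0.097664, -0.385742)  product (-0.000238, -0.024789)
  m=-3: Y*=(-0.067981, -0.347541)  Y=(-0.007030, -0.033522)  product (-0.011172, 0.004722)
  m=-2: Y*=(-0.094731, 0.012267)  Y=(0.213971, 0.274897)  product (-0.023642, -0.023417)
  m=-1: Y*=(-0.020212, -0.313467)  Y=(0.175680, 0.085882)  product (0.023370, -0.056806)
  m=+0: Y*=(-0.136816, -0.000000)  Y=(-0.297266, 0.000000)  product (0.040671, 0.000000)
  m=+1: Y*=(0.020212, -0.313467)  Y=(-0.175680, 0.085882)  product (0.023370, 0.056806)
  m=+2: Y*=(-0.094731, -0.012267)  Y=(0.213971, -0.274897)  product (-0.023642, 0.023417)
  m=+3: Y*=(0.067981, -0.347541)  Y=(0.007030, -0.033522)  product (-0.011172, -0.004722)
  m=+4: Y*=(0.060244, 0.015869)  Y=(0.097664, 0.385742)  product (-0.000238, 0.024789)
  m=+5: Y*=(0.110409, -0.331014)  Y=(-0.269524, -0.318264)  product (-0.135108, 0.054077)
  m=+6: Y*=(0.392699, 0.159741)  Y=(0.213457, 0.093648)  product (0.068865, 0.070873)
  m=+7: Y*=(-0.096329, 0.199049)  Y=(-0.072593, 0.002997)  product (0.006396, -0.014738)
Total Σ_m = (-0.102385, -0.000000). Multiply by 0.837758: (-0.085774, -0.000000). P_7(cos γ) = -0.085774

-0.085774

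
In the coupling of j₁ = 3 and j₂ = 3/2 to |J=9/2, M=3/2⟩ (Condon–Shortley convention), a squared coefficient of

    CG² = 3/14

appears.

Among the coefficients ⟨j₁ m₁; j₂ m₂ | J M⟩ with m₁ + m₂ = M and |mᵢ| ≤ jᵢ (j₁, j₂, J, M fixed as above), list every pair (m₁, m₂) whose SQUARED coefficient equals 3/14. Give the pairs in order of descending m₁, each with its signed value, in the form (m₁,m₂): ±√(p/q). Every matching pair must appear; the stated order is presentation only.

Admissible pairs with m₁+m₂ = M = 3/2: (0,3/2), (1,1/2), (2,-1/2), (3,-3/2)
  (m₁,m₂)=(3,-3/2): CG² = 1/84, CG = +√(1/84)
  (m₁,m₂)=(2,-1/2): CG² = 3/14, CG = +√(3/14)   ← matches the target
  (m₁,m₂)=(1,1/2): CG² = 15/28, CG = +√(15/28)
  (m₁,m₂)=(0,3/2): CG² = 5/21, CG = +√(5/21)
Pairs with CG² = 3/14: (2,-1/2): +√(3/14)

(2,-1/2): +√(3/14)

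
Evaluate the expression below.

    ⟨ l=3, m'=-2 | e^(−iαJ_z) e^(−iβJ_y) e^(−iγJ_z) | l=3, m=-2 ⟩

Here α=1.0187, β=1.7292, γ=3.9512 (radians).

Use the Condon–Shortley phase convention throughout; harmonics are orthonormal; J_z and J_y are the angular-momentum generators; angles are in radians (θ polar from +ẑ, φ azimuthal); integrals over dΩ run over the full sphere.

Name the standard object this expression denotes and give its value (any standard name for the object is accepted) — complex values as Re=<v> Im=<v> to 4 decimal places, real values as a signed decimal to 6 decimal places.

This is a Wigner D-matrix element — the rotation-matrix element ⟨l m'| R(α,β,γ) |l m⟩ in the angular-momentum basis.
Split into d^3_{-2,-2}(β=1.7292) × two z-phases.
With c≡cos(β/2)=0.648945 and s≡sin(β/2)=0.760836, N=[1·120·1·120]^{1/2}=120.000000
The bounds max(0,m−m')=0 and min(l+m,l−m')=1 give 2 terms
  k=0: (−1)^0·120.0000/(120)·0.6489^6·0.7608^0 = +0.074687
  k=1: (−1)^1·120.0000/(24)·0.6489^4·0.7608^2 = -0.513313
d^3_{-2,-2}(1.7292) = +0.074687 -0.513313 = -0.438626
Phases: e^{-i·(-2)·1.0187}=-0.449856+0.893101i, e^{-i·(-2)·3.9512}=-0.048399+0.998828i ⇒ D=+0.381728+0.216047i

Wigner D-matrix element, Re=0.3817 Im=0.2160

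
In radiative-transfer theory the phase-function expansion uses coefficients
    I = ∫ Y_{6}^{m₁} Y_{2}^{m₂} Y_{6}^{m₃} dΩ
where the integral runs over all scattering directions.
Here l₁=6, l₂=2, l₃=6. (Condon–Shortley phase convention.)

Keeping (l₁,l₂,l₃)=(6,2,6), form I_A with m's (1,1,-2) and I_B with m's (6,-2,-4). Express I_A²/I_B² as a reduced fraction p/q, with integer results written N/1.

15/11

Shared (l₁,l₂,l₃)=(6,2,6): N and (l;000)² cancel in I_A²/I_B².
A: Δ = 2!·10!·2!/15! = 1/90090; Racah Σ t=1..2: t=1:−1/34560 t=2:+1/60480 = -1/80640; ⇒ 3j(6 2 6; 1 1 -2)² = 6/1001, sgn -1
B: Δ = 2!·10!·2!/15! = 1/90090; Racah Σ t=0..0: t=0:+1/14515200 = 1/14515200; ⇒ 3j(6 2 6; 6 -2 -4)² = 2/455, sgn +1
I_A²/I_B² = (6/1001)/(2/455) = 15/11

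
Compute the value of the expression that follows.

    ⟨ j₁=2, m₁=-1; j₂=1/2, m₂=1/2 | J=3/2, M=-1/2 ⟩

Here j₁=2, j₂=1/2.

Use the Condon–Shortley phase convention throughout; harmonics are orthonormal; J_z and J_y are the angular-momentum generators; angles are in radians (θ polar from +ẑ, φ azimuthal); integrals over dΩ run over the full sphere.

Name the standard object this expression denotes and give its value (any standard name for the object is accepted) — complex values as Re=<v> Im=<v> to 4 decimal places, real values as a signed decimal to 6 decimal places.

Clebsch–Gordan coefficient, −√(3/5) ≈ -0.774597

This is a Clebsch–Gordan (vector-coupling) coefficient.
√[4·1!3!0!/5! · 1!3!1!0!1!2!] = √(12/5)
  +(−1)^1/∏(1,0,2,0,1,0)! = -1/2  (running -1/2)
⟨..|..⟩ = √(12/5)·(-1/2) = -0.774597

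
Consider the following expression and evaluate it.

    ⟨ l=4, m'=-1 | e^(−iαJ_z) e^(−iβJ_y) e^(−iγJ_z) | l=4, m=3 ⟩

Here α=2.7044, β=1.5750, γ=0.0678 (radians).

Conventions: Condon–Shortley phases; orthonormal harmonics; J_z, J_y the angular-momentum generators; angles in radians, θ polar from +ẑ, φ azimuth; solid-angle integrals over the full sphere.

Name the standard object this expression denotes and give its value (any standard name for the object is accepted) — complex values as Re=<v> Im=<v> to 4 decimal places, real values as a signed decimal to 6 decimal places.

This is a Wigner D-matrix element — the rotation-matrix element ⟨l m'| R(α,β,γ) |l m⟩ in the angular-momentum basis.
D^4_{-1,3}(2.7044,1.5750,0.0678) = e^{-i·-1·2.7044}·d^4_{-1,3}(1.5750)·e^{-i·3·0.0678}. Compute d first:
Half-angle: c=0.705619, s=0.708591. N=√(6·120·5040·1)=1904.940944
The bounds max(0,m−m')=4 and min(l+m,l−m')=5 give 2 terms
  k=4: (−1)^0·1904.9409/(144)·0.7056^4·0.7086^4 = +0.826768
  k=5: (−1)^1·1904.9409/(240)·0.7056^2·0.7086^6 = -0.500249
d^4_{-1,3}(1.5750) = +0.826768 -0.500249 = +0.326519
Attach z-rotation phases: D = e^{-i(-1)(2.7044)}·(+0.326519)·e^{-i(3)(0.0678)} = -0.261784+0.195151i

Wigner D-matrix element, Re=-0.2618 Im=0.1952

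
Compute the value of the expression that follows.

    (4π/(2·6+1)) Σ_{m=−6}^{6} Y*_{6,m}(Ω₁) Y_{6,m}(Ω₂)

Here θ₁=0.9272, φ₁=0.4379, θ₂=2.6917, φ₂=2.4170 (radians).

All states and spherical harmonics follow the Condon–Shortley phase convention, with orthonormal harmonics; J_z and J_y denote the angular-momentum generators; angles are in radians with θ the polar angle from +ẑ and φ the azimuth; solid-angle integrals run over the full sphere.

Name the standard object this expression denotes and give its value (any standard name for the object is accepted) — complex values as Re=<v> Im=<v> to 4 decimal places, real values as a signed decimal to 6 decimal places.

Legendre polynomial (addition theorem), -0.055161

This sum is the spherical-harmonic addition theorem: it equals the Legendre polynomial P_l(cos γ) of the angle γ between the two directions.
Addition theorem: P_6(cos γ) = (4π/13) Σ_m Y*_{lm}(Ω₁) Y_{lm}(Ω₂), m = −6…6:
  term(m=-6) = 0.00032 + 0.00026j   from Y*(Ω₁)=-0.11021 + 0.06226j, Y(Ω₂)=-0.00117 - 0.00305j
  term(m=-5) = 0.00687 - 0.00350j   from Y*(Ω₁)=-0.19078 + 0.26796j, Y(Ω₂)=-0.02077 - 0.01085j
  term(m=-4) = -0.00273 - 0.04363j   from Y*(Ω₁)=-0.07779 + 0.42554j, Y(Ω₂)=-0.09808 + 0.02434j
  term(m=-3) = -0.05166 - 0.01862j   from Y*(Ω₁)=0.04889 + 0.18597j, Y(Ω₂)=-0.16194 + 0.23520j
  term(m=-2) = 0.08565 - 0.09117j   from Y*(Ω₁)=-0.16052 - 0.19252j, Y(Ω₂)=0.06054 + 0.49539j
  term(m=-1) = -0.04579 - 0.10584j   from Y*(Ω₁)=-0.27291 - 0.12778j, Y(Ω₂)=0.28655 + 0.25367j
  term(m=+0) = -0.04240 + 0.00000j   from Y*(Ω₁)=0.17485 + 0.00000j, Y(Ω₂)=-0.24249 + 0.00000j
  term(m=+1) = -0.04579 + 0.10584j   from Y*(Ω₁)=0.27291 - 0.12778j, Y(Ω₂)=-0.28655 + 0.25367j
  term(m=+2) = 0.08565 + 0.09117j   from Y*(Ω₁)=-0.16052 + 0.19252j, Y(Ω₂)=0.06054 - 0.49539j
  term(m=+3) = -0.05166 + 0.01862j   from Y*(Ω₁)=-0.04889 + 0.18597j, Y(Ω₂)=0.16194 + 0.23520j
  term(m=+4) = -0.00273 + 0.04363j   from Y*(Ω₁)=-0.07779 - 0.42554j, Y(Ω₂)=-0.09808 - 0.02434j
  term(m=+5) = 0.00687 + 0.00350j   from Y*(Ω₁)=0.19078 + 0.26796j, Y(Ω₂)=0.02077 - 0.01085j
  term(m=+6) = 0.00032 - 0.00026j   from Y*(Ω₁)=-0.11021 - 0.06226j, Y(Ω₂)=-0.00117 + 0.00305j
Total Σ_m = -0.05706 + 0.00000j. Multiply by 0.966644: -0.05516 + 0.00000j. P_6(cos γ) = -0.055161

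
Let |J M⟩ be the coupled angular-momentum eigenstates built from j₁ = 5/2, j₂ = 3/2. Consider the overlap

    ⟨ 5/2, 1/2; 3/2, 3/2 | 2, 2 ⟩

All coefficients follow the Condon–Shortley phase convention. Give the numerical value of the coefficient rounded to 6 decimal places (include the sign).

triangle: 2!×3!×1!/7! = 12/5040
(j±m)!: 3!×2!×3!×0!×4!×0! = 1728
prefactor² = (2J+1)×Δ×N² = 144/7
  k=2: +1/(2!×0!×0!×1!×3!×0!) = 1/12
Σ = 1/12  ⇒  CG² = 144/7×(1/12)² = 1/7
CG = +√(1/7) = +0.377964

+√(1/7) ≈ +0.377964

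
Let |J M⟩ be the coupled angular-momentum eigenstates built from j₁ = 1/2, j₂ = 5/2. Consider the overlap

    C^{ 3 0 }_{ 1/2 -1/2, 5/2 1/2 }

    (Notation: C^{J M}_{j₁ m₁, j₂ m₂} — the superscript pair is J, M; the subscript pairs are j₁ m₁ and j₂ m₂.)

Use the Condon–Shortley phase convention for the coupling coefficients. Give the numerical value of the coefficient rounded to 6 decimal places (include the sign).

√[7·0!1!5!/7! · 0!1!3!2!3!3!] = √(72)
  +(−1)^0/∏(0,0,1,3,0,2)! = 1/12  (running 1/12)
⟨..|..⟩ = √(72)·(1/12) = +0.707107

+0.707107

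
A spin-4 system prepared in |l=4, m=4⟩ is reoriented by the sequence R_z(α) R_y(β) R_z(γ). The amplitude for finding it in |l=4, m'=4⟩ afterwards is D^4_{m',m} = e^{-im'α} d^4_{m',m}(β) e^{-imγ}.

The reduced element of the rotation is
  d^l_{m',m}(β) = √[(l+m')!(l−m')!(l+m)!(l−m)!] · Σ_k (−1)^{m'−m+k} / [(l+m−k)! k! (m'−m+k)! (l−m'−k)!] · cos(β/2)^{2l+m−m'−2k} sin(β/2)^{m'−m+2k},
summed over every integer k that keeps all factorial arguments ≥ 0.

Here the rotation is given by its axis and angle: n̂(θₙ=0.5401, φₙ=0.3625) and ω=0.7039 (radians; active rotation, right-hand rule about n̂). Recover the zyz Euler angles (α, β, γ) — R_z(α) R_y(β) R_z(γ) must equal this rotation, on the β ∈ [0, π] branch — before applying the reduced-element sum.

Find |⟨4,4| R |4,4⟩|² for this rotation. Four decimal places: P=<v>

Axis–angle → zyz. n̂ = (sinθₙcosφₙ, sinθₙsinφₙ, cosθₙ) = (+0.480804, +0.182350, +0.857657), ω = 0.7039.
R = I cosω + sinω [n̂]ₓ + (1−cosω) n̂n̂ᵀ gives
  R = [+0.817268, -0.534234, +0.216025; +0.575910, +0.770227, -0.274003; -0.020007, +0.348345, +0.937153]
β = atan2(√(R₁₃²+R₂₃²), R₃₃) = 0.356418; α = atan2(R₂₃, R₁₃) mod 2π = 5.380019; γ = atan2(R₃₂, −R₃₁) mod 2π = 1.513426
First d^4_{4,4}(β=0.3564), then the phase factors e^{-i(4)α} and e^{-i(4)γ}:
Half-angle: c=0.984163, s=0.177267. N=√(40320·1·40320·1)=40320.000000
Admissible k: 0..0 (factorial args all ≥0)
  k=0: (−1)^0·40320.0000/(40320)·0.9842^8·0.1773^0 = +0.880107
d^4_{4,4}(0.3564) = +0.880107
|D^4_{4,4}|² = |d^4_{4,4}(β)|² = (+0.880107)² = 0.774588 (the z-rotation phases have unit modulus)

P=0.7746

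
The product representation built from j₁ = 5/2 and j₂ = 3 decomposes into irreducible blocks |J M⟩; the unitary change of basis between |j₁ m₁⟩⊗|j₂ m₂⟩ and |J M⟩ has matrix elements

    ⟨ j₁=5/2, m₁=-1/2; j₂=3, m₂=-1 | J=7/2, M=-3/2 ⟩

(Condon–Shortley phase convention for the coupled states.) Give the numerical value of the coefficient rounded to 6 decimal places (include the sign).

−√(5/21) = -0.487950

j₁+j₂−J=2  J+j₁−j₂=3  J−j₁+j₂=4  j₁+j₂+J+1=10
(j₁±m₁, j₂±m₂, J±M) = (2,3,2,4,2,5)
P² = 3072/35
sum k=0..2:
  [0] +1/48 = 1/48
  [1] −1/12 = -1/12
  [2] +1/96 = 1/96
S = -5/96
C² = P²·S² = 5/21 ; C = -0.487950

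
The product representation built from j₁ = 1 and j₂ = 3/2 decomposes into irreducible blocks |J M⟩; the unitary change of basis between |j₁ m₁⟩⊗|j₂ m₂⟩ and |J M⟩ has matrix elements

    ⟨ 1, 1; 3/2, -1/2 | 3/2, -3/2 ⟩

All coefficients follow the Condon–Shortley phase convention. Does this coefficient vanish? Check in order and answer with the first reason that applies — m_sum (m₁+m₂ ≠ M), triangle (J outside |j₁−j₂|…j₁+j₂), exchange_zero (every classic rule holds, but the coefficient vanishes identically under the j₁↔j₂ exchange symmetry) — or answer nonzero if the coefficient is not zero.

m_sum

m-sum: m₁+m₂ = 1+(-1/2) = 1/2, M = -3/2  ✗ ⇒ coefficient is 0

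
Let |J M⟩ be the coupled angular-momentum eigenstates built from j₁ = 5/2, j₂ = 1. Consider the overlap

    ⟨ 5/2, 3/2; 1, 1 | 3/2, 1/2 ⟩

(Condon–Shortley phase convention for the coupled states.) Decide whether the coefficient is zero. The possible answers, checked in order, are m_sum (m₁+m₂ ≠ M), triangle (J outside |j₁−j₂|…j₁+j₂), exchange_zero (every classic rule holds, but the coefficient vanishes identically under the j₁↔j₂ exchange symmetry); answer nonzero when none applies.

m_sum

m-sum: m₁+m₂ = 3/2+1 = 5/2, M = 1/2  ✗ ⇒ coefficient is 0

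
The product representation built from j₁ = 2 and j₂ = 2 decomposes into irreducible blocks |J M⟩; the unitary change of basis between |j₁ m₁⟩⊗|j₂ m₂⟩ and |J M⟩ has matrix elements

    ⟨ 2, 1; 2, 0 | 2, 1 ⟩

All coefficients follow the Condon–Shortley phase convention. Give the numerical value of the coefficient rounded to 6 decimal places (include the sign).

−√(1/14) = -0.267261

triangle: 2!·2!·2!/7! = 8/5040
(j±m)!: 3!·1!·2!·2!·3!·1! = 144
prefactor² = (2J+1)·Δ·N² = 8/7
  k=0: +1/(0!·2!·1!·2!·1!·0!) = 1/4
  k=1: −1/(1!·1!·0!·1!·2!·1!) = -1/2
Σ = -1/4  ⇒  CG² = 8/7·(-1/4)² = 1/14
CG = −√(1/14) = -0.267261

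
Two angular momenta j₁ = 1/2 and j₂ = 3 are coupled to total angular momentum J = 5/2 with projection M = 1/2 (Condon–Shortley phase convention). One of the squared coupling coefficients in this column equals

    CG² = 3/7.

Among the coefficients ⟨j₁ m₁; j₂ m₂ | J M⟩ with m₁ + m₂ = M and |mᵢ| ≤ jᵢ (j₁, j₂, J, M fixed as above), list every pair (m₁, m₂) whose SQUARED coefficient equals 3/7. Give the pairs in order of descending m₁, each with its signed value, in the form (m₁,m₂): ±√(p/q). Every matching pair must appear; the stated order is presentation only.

Admissible pairs with m₁+m₂ = M = 1/2: (-1/2,1), (1/2,0)
  (m₁,m₂)=(1/2,0): CG² = 3/7, CG = +√(3/7)   ← matches the target
  (m₁,m₂)=(-1/2,1): CG² = 4/7, CG = −√(4/7)
Pairs with CG² = 3/7: (1/2,0): +√(3/7)

(1/2,0): +√(3/7)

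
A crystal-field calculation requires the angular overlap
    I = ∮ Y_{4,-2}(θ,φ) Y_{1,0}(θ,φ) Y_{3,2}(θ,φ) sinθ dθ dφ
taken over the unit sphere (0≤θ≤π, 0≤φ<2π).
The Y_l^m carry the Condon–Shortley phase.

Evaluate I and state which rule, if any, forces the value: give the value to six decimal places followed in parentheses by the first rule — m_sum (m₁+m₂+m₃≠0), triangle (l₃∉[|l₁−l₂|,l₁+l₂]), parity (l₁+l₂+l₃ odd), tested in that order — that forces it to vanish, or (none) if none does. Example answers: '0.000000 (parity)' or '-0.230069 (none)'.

0.213244 (none)

Checks pass: Σm=0; 8 even; l₃=3∈[3,5].
(2·4+1)(2·1+1)(2·3+1) = 189
Δ: 2! 6! 0! / 9! → 1/252
sum: t=1:−1/36 = -1/36
3j²(4 1 3; 0 0 0) = Δ·Π!·Σ² = 4/63  (sign +1)
sum: t=1:−1/120 = -1/120
3j²(4 1 3; -2 0 2) = Δ·Π!·Σ² = 1/21  (sign +1)
combine: 4πI² = 189·4/63·1/21 = 4/7
take √, sign +1: I = 0.21324362
No selection rule forces the value: the integral is nonzero (none).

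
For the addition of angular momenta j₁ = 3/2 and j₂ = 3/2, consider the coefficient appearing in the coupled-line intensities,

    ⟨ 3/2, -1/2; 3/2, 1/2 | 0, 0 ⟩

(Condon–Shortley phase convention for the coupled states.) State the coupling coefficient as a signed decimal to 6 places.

√[1·3!0!0!/4! · 1!2!2!1!0!0!] = √(1)
  +(−1)^2/∏(2,1,0,0,0,0)! = 1/2  (running 1/2)
⟨..|..⟩ = √(1)·(1/2) = +0.500000

+√(1/4) = +0.500000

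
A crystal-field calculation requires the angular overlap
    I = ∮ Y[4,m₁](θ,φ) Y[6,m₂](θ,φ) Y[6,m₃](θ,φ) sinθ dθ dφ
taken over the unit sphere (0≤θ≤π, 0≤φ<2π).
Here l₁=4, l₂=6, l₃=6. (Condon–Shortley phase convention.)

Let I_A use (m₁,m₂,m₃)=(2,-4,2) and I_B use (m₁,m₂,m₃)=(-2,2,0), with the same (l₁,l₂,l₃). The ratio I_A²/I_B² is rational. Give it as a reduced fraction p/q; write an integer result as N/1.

529/1694

Same 4,6,6: normalisation and zero-m 3j drop out of the ratio.
A: Δ: 4! 4! 8! / 17! → 1/15315300; sum: t=0:+1/138240 t=1:−1/181440 t=2:+1/3870720 = 23/11612160; 3j²(4 6 6; 2 -4 2) = Δ·Π!·Σ² = 529/204204  (sign +1)
B: Δ: 4! 4! 8! / 17! → 1/15315300; sum: t=2:+1/138240 t=3:−1/25920 t=4:+1/55296 = -11/829440; 3j²(4 6 6; -2 2 0) = Δ·Π!·Σ² = 11/1326  (sign -1)
I_A²/I_B² = (529/204204)/(11/1326) = 529/1694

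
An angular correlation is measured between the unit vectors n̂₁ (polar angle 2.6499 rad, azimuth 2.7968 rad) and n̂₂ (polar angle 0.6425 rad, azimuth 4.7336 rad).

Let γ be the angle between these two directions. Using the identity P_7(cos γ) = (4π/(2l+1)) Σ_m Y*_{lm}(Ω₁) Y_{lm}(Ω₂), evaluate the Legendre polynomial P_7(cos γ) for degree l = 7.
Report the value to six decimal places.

Term-by-term m-sum for l=7 (normalisation 4π/15 = 0.837758):
  term(m=-7) = +0.000020-0.000030i   from Y*(Ω₁)=+0.001952+0.001740i, Y(Ω₂)=-0.002051-0.013715i
  term(m=-6) = -0.000741-0.001027i   from Y*(Ω₁)=+0.008724+0.016047i, Y(Ω₂)=-0.068767+0.008799i
  term(m=-5) = -0.015737+0.004173i   from Y*(Ω₁)=+0.011952+0.077424i, Y(Ω₂)=+0.021999+0.206653i
  term(m=-4) = -0.009826+0.091668i   from Y*(Ω₁)=-0.043476+0.224097i, Y(Ω₂)=+0.402417-0.034225i
  term(m=-3) = +0.182619+0.093405i   from Y*(Ω₁)=-0.226499+0.380944i, Y(Ω₂)=-0.029431-0.461886i
  term(m=-2) = +0.052948-0.047576i   from Y*(Ω₁)=-0.376526+0.310498i, Y(Ω₂)=-0.145723+0.006186i
  term(m=-1) = +0.008447+0.022038i   from Y*(Ω₁)=-0.065470+0.023513i, Y(Ω₂)=-0.007196-0.339197i
  term(m=+0) = -0.117524+0.000000i   from Y*(Ω₁)=+0.444530-0.000000i, Y(Ω₂)=-0.264378+0.000000i
  term(m=+1) = +0.008447-0.022038i   from Y*(Ω₁)=+0.065470+0.023513i, Y(Ω₂)=+0.007196-0.339197i
  term(m=+2) = +0.052948+0.047576i   from Y*(Ω₁)=-0.376526-0.310498i, Y(Ω₂)=-0.145723-0.006186i
  term(m=+3) = +0.182619-0.093405i   from Y*(Ω₁)=+0.226499+0.380944i, Y(Ω₂)=+0.029431-0.461886i
  term(m=+4) = -0.009826-0.091668i   from Y*(Ω₁)=-0.043476-0.224097i, Y(Ω₂)=+0.402417+0.034225i
  term(m=+5) = -0.015737-0.004173i   from Y*(Ω₁)=-0.011952+0.077424i, Y(Ω₂)=-0.021999+0.206653i
  term(m=+6) = -0.000741+0.001027i   from Y*(Ω₁)=+0.008724-0.016047i, Y(Ω₂)=-0.068767-0.008799i
  term(m=+7) = +0.000020+0.000030i   from Y*(Ω₁)=-0.001952+0.001740i, Y(Ω₂)=+0.002051-0.013715i
Total Σ_m = +0.317935-0.000000i. Multiply by 0.837758: +0.266353-0.000000i. P_7(cos γ) = 0.266353

0.266353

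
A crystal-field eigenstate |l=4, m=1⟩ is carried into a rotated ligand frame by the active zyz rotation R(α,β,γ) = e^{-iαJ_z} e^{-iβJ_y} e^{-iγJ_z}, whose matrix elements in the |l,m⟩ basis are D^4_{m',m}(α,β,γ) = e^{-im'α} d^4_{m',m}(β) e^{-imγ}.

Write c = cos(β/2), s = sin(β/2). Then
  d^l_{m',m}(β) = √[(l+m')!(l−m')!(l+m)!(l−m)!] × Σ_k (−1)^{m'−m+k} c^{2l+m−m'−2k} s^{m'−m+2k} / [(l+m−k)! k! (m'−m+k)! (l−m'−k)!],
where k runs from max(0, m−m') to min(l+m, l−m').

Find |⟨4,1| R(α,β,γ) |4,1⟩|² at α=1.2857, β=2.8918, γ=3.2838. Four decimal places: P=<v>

P=0.0199

D^4_{1,1}(1.2857,2.8918,3.2838) = e^{-i·1·1.2857}·d^4_{1,1}(2.8918)·e^{-i·1·3.2838}. Compute d first:
Half-angle: c=0.124572, s=0.992211. N=√(120·6·120·6)=720.000000
k∈{0,1,2,3} keeps every argument non-negative
  k=0: (−1)^0·720.0000/(720)·0.1246^8·0.9922^0 = +0.000000
  k=1: (−1)^1·720.0000/(48)·0.1246^6·0.9922^2 = -0.000055
  k=2: (−1)^2·720.0000/(24)·0.1246^4·0.9922^4 = +0.007002
  k=3: (−1)^3·720.0000/(72)·0.1246^2·0.9922^6 = -0.148069
d^4_{1,1}(2.8918) = +0.000000 -0.000055 +0.007002 -0.148069 = -0.141122
|D^4_{1,1}|² = |d^4_{1,1}(β)|² = (-0.141122)² = 0.019915 (the z-rotation phases have unit modulus)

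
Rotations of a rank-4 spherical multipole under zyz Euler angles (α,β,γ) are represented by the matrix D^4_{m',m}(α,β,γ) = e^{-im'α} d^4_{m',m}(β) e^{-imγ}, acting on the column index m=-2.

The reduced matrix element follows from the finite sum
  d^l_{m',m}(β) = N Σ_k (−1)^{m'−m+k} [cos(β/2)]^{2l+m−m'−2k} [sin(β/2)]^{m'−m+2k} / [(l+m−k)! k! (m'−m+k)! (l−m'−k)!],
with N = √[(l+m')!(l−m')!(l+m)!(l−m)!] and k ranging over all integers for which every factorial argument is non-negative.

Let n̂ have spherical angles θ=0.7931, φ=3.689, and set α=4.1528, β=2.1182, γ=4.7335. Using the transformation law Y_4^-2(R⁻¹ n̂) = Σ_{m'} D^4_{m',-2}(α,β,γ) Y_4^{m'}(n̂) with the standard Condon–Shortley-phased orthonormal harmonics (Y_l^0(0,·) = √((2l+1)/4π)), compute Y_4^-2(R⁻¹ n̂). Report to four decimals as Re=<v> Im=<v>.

Need the full column D^4_{m',-2} for m'=−4..4 at α=4.1528, β=2.1182, γ=4.7335.
cos(β/2)=0.489657, sin(β/2)=0.871915
d^4_{-4,-2}: single k=2 term ⇒ +0.055447;  D = +0.032457+0.044955i
d^4_{-3,-2}: k∈[1..2] ⇒ +0.022018 -0.209444 = -0.187426;  D = +0.187021-0.012314i
d^4_{-2,-2}: k∈[0..2] ⇒ +0.003305 -0.125742 +0.498375 = +0.375937;  D = +0.178198-0.331020i
d^4_{-1,-2}: k∈[0..2] ⇒ -0.024966 +0.395812 -0.836685 = -0.465840;  D = -0.230401-0.404873i
d^4_{0,-2}: k∈[0..2] ⇒ +0.099408 -0.840533 +0.999426 = +0.258301;  D = -0.258071-0.010903i
d^4_{1,-2}: k∈[0..2] ⇒ -0.263875 +1.255028 -0.795880 = +0.195273;  D = +0.110551-0.160966i
d^4_{2,-2}: k∈[0..2] ⇒ +0.498375 -1.264185 +0.334036 = -0.431774;  D = -0.171870-0.396092i
d^4_{3,-2}: k∈[0..1] ⇒ -0.664098 +0.701900 = +0.037802;  D = -0.037377-0.005656i
d^4_{4,-2}: single k=0 term ⇒ +0.557453;  D = +0.363274-0.422830i
Y_4^{m'}(θ=0.7931,φ=3.689) and Σ D·Y over m':
  (+0.0325+0.0450i)·(-0.0662-0.0929i)  (+0.1870-0.0123i)·(+0.0227+0.3169i)  (+0.1782-0.3310i)·(+0.1904-0.3693i)  (-0.2304-0.4049i)·(-0.0901+0.0549i)  (-0.2581-0.0109i)·(-0.3477+0.0000i)  (+0.1106-0.1610i)·(+0.0901+0.0549i)  (-0.1719-0.3961i)·(+0.1904+0.3693i)  (-0.0374-0.0057i)·(-0.0227+0.3169i)  (+0.3633-0.4228i)·(-0.0662+0.0929i)
Y_4^-2(R⁻¹ n̂) = +0.204803-0.145485i

Re=0.2048 Im=-0.1455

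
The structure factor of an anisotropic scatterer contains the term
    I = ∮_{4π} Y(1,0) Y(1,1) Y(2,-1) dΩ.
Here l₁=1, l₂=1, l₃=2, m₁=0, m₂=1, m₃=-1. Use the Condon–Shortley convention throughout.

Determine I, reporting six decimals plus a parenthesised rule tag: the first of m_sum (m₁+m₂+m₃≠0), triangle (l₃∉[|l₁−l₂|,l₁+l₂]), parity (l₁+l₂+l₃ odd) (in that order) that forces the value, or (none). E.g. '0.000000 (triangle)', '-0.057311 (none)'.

Rules hold: Σm=0, L=4 even, 0≤2≤2.
N = 3·3·5 = 45
Δ = 0!·2!·2!/5! = 1/30
Racah Σ t=0..0: t=0:+1/1 = 1/1
⇒ 3j(1 1 2; 0 0 0)² = 2/15, sgn +1
Racah Σ t=0..0: t=0:+1/2 = 1/2
⇒ 3j(1 1 2; 0 1 -1)² = 1/10, sgn -1
4πI² = N·(3j₀)²·(3jₘ)² = 3/5
I = -1·√(0.6/4π) = -0.21850969
No selection rule forces the value: the integral is nonzero (none).

-0.218510 (none)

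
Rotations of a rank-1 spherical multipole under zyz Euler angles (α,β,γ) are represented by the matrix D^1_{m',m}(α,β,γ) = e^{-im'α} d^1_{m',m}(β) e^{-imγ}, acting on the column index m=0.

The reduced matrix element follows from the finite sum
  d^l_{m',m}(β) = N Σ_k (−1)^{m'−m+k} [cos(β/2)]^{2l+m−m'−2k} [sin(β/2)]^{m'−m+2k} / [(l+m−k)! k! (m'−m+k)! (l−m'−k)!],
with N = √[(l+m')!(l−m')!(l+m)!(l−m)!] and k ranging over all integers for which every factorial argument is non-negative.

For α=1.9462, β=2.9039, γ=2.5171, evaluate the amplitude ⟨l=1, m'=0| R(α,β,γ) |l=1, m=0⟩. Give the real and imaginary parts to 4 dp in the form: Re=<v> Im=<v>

Re=-0.9719 Im=0.0000

Split into d^1_{0,0}(β=2.9039) × two z-phases.
Half-angle: c=0.118567, s=0.992946. N=√(1·1·1·1)=1.000000
The bounds max(0,m−m')=0 and min(l+m,l−m')=1 give 2 terms
  k=0: (−1)^0·1.0000/(1)·0.1186^2·0.9929^0 = +0.014058
  k=1: (−1)^1·1.0000/(1)·0.1186^0·0.9929^2 = -0.985942
d^1_{0,0}(2.9039) = +0.014058 -0.985942 = -0.971884
Attach z-rotation phases: D = e^{-i(0)(1.9462)}·(-0.971884)·e^{-i(0)(2.5171)} = -0.971884+0.000000i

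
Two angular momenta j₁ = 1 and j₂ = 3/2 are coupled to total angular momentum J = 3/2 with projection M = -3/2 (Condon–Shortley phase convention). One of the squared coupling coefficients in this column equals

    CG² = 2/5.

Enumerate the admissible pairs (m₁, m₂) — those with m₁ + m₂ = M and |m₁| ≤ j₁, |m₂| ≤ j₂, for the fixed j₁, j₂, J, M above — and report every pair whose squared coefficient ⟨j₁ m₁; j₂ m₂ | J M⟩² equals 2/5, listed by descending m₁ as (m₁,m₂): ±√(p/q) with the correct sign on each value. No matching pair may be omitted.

Admissible pairs with m₁+m₂ = M = -3/2: (-1,-1/2), (0,-3/2)
  (m₁,m₂)=(0,-3/2): CG² = 3/5, CG = +√(3/5)
  (m₁,m₂)=(-1,-1/2): CG² = 2/5, CG = −√(2/5)   ← matches the target
Pairs with CG² = 2/5: (-1,-1/2): −√(2/5)

(-1,-1/2): −√(2/5)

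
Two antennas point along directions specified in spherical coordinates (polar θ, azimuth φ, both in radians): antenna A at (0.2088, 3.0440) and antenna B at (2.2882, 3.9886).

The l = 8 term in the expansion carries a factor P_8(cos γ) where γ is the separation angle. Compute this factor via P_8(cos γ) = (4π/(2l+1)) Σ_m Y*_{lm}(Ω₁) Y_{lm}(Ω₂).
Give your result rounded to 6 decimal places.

0.078024

Expand P_8 via completeness: Σ_{m} conj(Y_{8,m}) at Ω₁ times Y_{8,m} at Ω₂ —
  term(m=-8) = (0.000000, -0.000000)   from Y*(Ω₁)=(0.000001, -0.000001), Y(Ω₂)=(0.047192, -0.025346)
  term(m=-7) = (-0.000006, 0.000002)   from Y*(Ω₁)=(-0.000026, 0.000021), Y(Ω₂)=(0.175348, 0.064830)
  term(m=-6) = (0.000123, 0.000087)   from Y*(Ω₁)=(0.000332, -0.000220), Y(Ω₂)=(0.136495, 0.352276)
  term(m=-5) = (-0.000017, -0.001564)   from Y*(Ω₁)=(-0.003053, 0.001621), Y(Ω₂)=(-0.207817, 0.401773)
  term(m=-4) = (-0.003719, 0.002751)   from Y*(Ω₁)=(0.020591, -0.008473), Y(Ω₂)=(-0.201484, 0.050683)
  term(m=-3) = (-0.023474, -0.007462)   from Y*(Ω₁)=(-0.100832, 0.030395), Y(Ω₂)=(0.192963, 0.132175)
  term(m=-2) = (0.037764, 0.114569)   from Y*(Ω₁)=(0.339279, -0.067076), Y(Ω₂)=(0.042870, 0.346160)
  term(m=-1) = (-0.032433, 0.044840)   from Y*(Ω₁)=(-0.674858, 0.066071), Y(Ω₂)=(0.054047, -0.061153)
  term(m=+0) = (0.149076, 0.000000)   from Y*(Ω₁)=(0.413285, -0.000000), Y(Ω₂)=(0.360710, 0.000000)
  term(m=+1) = (-0.032433, -0.044840)   from Y*(Ω₁)=(0.674858, 0.066071), Y(Ω₂)=(-0.054047, -0.061153)
  term(m=+2) = (0.037764, -0.114569)   from Y*(Ω₁)=(0.339279, 0.067076), Y(Ω₂)=(0.042870, -0.346160)
  term(m=+3) = (-0.023474, 0.007462)   from Y*(Ω₁)=(0.100832, 0.030395), Y(Ω₂)=(-0.192963, 0.132175)
  term(m=+4) = (-0.003719, -0.002751)   from Y*(Ω₁)=(0.020591, 0.008473), Y(Ω₂)=(-0.201484, -0.050683)
  term(m=+5) = (-0.000017, 0.001564)   from Y*(Ω₁)=(0.003053, 0.001621), Y(Ω₂)=(0.207817, 0.401773)
  term(m=+6) = (0.000123, -0.000087)   from Y*(Ω₁)=(0.000332, 0.000220), Y(Ω₂)=(0.136495, -0.352276)
  term(m=+7) = (-0.000006, -0.000002)   from Y*(Ω₁)=(0.000026, 0.000021), Y(Ω₂)=(-0.175348, 0.064830)
  term(m=+8) = (0.000000, 0.000000)   from Y*(Ω₁)=(0.000001, 0.000001), Y(Ω₂)=(0.047192, 0.025346)
Accumulated sum (0.105552, 0.000000); after 4π/(2l+1) scaling, (0.078024, 0.000000) ⇒ P_8 = 0.078024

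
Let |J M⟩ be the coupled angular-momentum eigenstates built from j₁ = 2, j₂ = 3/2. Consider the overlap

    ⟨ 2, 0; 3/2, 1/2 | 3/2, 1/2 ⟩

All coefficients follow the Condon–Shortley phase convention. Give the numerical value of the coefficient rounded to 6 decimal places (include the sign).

j₁+j₂−J=2  J+j₁−j₂=2  J−j₁+j₂=1  j₁+j₂+J+1=6
(j₁±m₁, j₂±m₂, J±M) = (2,2,2,1,2,1)
P² = 16/45
sum k=1..2:
  [1] −1/1 = -1
  [2] +1/4 = 1/4
S = -3/4
C² = P²·S² = 1/5 ; C = -0.447214

−√(1/5) = -0.447214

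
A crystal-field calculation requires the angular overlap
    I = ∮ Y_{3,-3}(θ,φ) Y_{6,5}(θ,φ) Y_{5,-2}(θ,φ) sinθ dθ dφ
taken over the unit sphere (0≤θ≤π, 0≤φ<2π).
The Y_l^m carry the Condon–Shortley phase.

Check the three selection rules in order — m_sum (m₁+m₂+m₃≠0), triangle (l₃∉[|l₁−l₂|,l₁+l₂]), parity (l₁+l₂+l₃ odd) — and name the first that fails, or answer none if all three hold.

none

Σmᵢ = 0  ✓
l₃∈[|l₁−l₂|,l₁+l₂]=[3,9], have l₃=5  ✓
Σlᵢ = 14 ⇒ even  ✓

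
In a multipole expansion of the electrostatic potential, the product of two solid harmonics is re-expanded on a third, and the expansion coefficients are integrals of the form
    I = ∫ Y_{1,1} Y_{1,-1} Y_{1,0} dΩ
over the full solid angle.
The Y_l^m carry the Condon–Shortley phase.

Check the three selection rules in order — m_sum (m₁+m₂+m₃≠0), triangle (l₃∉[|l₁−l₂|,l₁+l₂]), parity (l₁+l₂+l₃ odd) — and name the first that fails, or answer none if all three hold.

m₁+m₂+m₃ = 1 − 1 + 0 = 0  ✓
triangle: |1−1|=0 ≤ l₃=1 ≤ 1+1=2  ✓
parity: l₁+l₂+l₃ = 3 is odd  ✗

parity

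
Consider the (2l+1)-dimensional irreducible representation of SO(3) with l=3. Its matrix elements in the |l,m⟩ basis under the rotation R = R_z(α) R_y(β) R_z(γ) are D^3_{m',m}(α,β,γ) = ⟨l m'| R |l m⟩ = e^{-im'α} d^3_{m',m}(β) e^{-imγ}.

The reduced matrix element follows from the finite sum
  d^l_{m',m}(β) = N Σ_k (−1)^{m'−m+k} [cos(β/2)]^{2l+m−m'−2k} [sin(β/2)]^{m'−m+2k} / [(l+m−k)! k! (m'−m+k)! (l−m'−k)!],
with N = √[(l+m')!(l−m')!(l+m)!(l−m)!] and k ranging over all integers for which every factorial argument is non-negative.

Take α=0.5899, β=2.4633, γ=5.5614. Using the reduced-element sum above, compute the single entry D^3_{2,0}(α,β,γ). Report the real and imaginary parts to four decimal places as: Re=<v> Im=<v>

Re=-0.1600 Im=0.3881

First d^3_{2,0}(β=2.4633), then the phase factors e^{-i(2)α} and e^{-i(0)γ}:
Half-angle: c=0.332682, s=0.943039. N=√(120·1·6·6)=65.726707
Admissible k: 0..1 (factorial args all ≥0)
  k=0: (−1)^2·65.7267/(12)·0.3327^4·0.9430^2 = +0.059668
  k=1: (−1)^3·65.7267/(12)·0.3327^2·0.9430^4 = -0.479444
d^3_{2,0}(2.4633) = +0.059668 -0.479444 = -0.419777
D = (+0.381110-0.924530i)·(-0.419777)·(+1.000000+0.000000i) = -0.159981+0.388096i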